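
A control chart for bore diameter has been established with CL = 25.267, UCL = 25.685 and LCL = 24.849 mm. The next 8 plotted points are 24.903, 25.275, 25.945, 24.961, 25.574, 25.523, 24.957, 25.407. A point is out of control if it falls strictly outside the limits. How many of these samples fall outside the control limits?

Compare each point to [24.849, 25.685]: sample 3 = 25.945 > UCL.

1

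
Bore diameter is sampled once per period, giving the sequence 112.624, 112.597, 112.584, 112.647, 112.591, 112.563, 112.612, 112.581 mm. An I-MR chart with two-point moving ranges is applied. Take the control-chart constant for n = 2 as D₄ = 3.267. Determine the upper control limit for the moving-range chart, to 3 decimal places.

Moving ranges: 0.027, 0.013, 0.063, 0.056, 0.028, 0.049, 0.031; M̄R̄ = 0.2670 / 7 = 0.0381
UCL_MR = D₄·M̄R̄ = 3.267 × 0.0381 = 0.1246

0.125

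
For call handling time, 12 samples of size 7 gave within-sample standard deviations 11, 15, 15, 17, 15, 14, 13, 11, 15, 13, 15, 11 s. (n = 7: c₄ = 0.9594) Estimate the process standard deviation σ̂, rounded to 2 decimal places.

14.33

s̄ = (11 + 15 + 15 + 17 + 15 + 14 + 13 + 11 + 15 + 13 + 15 + 11) / 12 = 13.7500
σ̂ = s̄ / c₄ = 13.7500 / 0.9594 = 14.3319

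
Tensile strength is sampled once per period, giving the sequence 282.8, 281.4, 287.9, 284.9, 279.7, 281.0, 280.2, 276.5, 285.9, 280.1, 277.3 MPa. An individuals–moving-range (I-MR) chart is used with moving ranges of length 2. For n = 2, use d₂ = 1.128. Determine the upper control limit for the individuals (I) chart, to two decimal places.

292.22

X̄ = (282.8 + 281.4 + 287.9 + 284.9 + 279.7 + 281.0 + 280.2 + 276.5 + 285.9 + 280.1 + 277.3) / 11 = 281.6091
Moving ranges: 1.4, 6.5, 3.0, 5.2, 1.3, 0.8, 3.7, 9.4, 5.8, 2.8; M̄R̄ = 39.9000 / 10 = 3.9900
UCL = X̄ + 3·M̄R̄/d₂ = 281.6091 + 3 × 3.9900 / 1.128 = 292.2208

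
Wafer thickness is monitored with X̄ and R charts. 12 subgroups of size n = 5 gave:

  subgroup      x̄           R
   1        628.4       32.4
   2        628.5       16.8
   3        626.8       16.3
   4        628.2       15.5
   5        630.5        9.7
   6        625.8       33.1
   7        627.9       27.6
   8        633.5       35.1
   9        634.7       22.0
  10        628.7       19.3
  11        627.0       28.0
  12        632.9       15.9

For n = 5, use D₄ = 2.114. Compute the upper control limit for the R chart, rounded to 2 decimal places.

R̄ = (32.4 + 16.8 + 16.3 + 15.5 + 9.7 + 33.1 + 27.6 + 35.1 + 22.0 + 19.3 + 28.0 + 15.9) / 12 = 271.7000 / 12 = 22.6417
UCL_R = D₄·R̄ = 2.114 × 22.6417 = 47.8645

47.86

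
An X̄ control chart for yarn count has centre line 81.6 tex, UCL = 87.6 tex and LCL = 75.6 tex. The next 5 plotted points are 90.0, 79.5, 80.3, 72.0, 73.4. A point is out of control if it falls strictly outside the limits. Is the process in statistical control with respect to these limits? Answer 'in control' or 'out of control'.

Compare each point to [75.6, 87.6]: sample 1 = 90.0 > UCL; sample 4 = 72.0 < LCL; sample 5 = 73.4 < LCL.

out of control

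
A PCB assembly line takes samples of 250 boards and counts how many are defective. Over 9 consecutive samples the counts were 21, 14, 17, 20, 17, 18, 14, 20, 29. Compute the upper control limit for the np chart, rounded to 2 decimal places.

31.43

p̄ = Σdᵢ / (k·n) = 170 / (9 × 250) = 0.07556
UCL = np̄ + 3·√(np̄(1−p̄)) = 18.8889 + 3 × √(18.8889×0.92444) = 18.8889 + 3 × 4.1787 = 31.4251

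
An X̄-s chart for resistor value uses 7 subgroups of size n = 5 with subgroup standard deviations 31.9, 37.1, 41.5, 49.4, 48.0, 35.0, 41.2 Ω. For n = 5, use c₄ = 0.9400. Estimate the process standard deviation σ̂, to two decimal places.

s̄ = (31.9 + 37.1 + 41.5 + 49.4 + 48.0 + 35.0 + 41.2) / 7 = 40.5857
σ̂ = s̄ / c₄ = 40.5857 / 0.9400 = 43.1763

43.18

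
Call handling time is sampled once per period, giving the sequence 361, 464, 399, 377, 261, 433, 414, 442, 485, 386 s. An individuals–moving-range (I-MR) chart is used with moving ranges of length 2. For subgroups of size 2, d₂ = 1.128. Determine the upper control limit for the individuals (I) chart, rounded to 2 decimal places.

X̄ = (361 + 464 + 399 + 377 + 261 + 433 + 414 + 442 + 485 + 386) / 10 = 402.2000
Moving ranges: 103, 65, 22, 116, 172, 19, 28, 43, 99; M̄R̄ = 667.0000 / 9 = 74.1111
UCL = X̄ + 3·M̄R̄/d₂ = 402.2000 + 3 × 74.1111 / 1.128 = 599.3040

599.30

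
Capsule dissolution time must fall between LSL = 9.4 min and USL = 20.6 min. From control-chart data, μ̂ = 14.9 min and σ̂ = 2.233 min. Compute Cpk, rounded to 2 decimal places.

Cpu = (USL − μ̂) / (3σ̂) = (20.6 − 14.9) / (3 × 2.233) = 0.8509; Cpl = (μ̂ − LSL) / (3σ̂) = (14.9 − 9.4) / (3 × 2.233) = 0.8210; Cpk = min(Cpu, Cpl) = 0.8210

0.82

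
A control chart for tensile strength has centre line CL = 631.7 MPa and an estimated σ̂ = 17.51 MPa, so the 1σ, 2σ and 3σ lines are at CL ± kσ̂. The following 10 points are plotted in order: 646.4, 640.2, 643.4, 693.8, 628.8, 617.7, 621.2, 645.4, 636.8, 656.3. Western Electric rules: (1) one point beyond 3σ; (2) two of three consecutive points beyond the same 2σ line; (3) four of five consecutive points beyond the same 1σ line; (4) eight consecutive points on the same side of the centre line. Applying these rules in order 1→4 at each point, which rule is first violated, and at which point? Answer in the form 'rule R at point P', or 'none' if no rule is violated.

rule 1 at point 4

Zone of each point (C = within 1σ̂, B = 1σ̂–2σ̂, A = 2σ̂–3σ̂, * = beyond 3σ̂; sign = side of CL): 1:+C, 2:+C, 3:+C, 4:+*, 5:-C, 6:-C, 7:-C, 8:+C, 9:+C, 10:+B
Rule 1 (one point beyond the 3σ limits) is satisfied at point 4.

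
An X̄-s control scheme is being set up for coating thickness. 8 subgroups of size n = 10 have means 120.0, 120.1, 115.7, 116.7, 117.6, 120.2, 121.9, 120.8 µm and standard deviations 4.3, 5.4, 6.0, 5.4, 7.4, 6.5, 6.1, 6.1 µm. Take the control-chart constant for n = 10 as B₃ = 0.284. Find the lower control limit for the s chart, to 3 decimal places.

1.676

s̄ = (4.3 + 5.4 + 6.0 + 5.4 + 7.4 + 6.5 + 6.1 + 6.1) / 8 = 5.9000
LCL_s = B₃·s̄ = 0.284 × 5.9000 = 1.6756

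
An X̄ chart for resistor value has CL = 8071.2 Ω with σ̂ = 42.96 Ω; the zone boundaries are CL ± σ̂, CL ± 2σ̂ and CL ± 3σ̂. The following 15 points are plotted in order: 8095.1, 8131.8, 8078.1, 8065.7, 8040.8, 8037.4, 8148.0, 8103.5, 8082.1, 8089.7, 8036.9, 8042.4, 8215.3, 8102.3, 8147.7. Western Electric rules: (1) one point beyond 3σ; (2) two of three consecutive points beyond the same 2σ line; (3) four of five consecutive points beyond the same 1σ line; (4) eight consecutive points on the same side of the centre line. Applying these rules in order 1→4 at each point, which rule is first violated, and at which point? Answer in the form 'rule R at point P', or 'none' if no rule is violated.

Zone of each point (C = within 1σ̂, B = 1σ̂–2σ̂, A = 2σ̂–3σ̂, * = beyond 3σ̂; sign = side of CL): 1:+C, 2:+B, 3:+C, 4:-C, 5:-C, 6:-C, 7:+B, 8:+C, 9:+C, 10:+C, 11:-C, 12:-C, 13:+*, 14:+C, 15:+B
Rule 1 (one point beyond the 3σ limits) is satisfied at point 13.

rule 1 at point 13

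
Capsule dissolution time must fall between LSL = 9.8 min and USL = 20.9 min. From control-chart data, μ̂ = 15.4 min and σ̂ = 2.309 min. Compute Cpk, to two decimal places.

0.79

Cpu = (USL − μ̂) / (3σ̂) = (20.9 − 15.4) / (3 × 2.309) = 0.7940; Cpl = (μ̂ − LSL) / (3σ̂) = (15.4 − 9.8) / (3 × 2.309) = 0.8084; Cpk = min(Cpu, Cpl) = 0.7940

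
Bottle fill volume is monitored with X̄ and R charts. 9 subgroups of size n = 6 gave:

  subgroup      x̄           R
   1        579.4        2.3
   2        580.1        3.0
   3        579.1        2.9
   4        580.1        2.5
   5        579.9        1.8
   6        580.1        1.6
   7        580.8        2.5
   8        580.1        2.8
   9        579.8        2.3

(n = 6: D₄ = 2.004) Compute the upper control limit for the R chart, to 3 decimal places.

4.832

R̄ = (2.3 + 3.0 + 2.9 + 2.5 + 1.8 + 1.6 + 2.5 + 2.8 + 2.3) / 9 = 21.7000 / 9 = 2.4111
UCL_R = D₄·R̄ = 2.004 × 2.4111 = 4.8319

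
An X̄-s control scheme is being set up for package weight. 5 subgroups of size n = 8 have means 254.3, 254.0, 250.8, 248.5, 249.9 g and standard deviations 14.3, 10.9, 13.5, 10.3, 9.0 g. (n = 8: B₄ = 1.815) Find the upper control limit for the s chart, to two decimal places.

21.05

s̄ = (14.3 + 10.9 + 13.5 + 10.3 + 9.0) / 5 = 11.6000
UCL_s = B₄·s̄ = 1.815 × 11.6000 = 21.0540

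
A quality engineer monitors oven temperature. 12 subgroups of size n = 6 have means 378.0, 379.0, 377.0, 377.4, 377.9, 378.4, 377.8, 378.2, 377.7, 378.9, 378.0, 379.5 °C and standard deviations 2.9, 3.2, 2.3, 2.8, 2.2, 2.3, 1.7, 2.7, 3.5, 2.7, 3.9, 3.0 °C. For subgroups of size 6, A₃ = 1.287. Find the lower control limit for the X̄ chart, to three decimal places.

374.589

X̄̄ = (378.0 + 379.0 + 377.0 + 377.4 + 377.9 + 378.4 + 377.8 + 378.2 + 377.7 + 378.9 + 378.0 + 379.5) / 12 = 378.1500
s̄ = (2.9 + 3.2 + 2.3 + 2.8 + 2.2 + 2.3 + 1.7 + 2.7 + 3.5 + 2.7 + 3.9 + 3.0) / 12 = 2.7667
LCL = X̄̄ − A₃·s̄ = 378.1500 − 1.287 × 2.7667 = 374.5893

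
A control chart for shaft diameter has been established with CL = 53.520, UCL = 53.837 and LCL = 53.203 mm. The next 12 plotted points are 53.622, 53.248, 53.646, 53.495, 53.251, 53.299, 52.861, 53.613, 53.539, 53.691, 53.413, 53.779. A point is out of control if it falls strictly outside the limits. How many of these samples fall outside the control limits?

1

Compare each point to [53.203, 53.837]: sample 7 = 52.861 < LCL.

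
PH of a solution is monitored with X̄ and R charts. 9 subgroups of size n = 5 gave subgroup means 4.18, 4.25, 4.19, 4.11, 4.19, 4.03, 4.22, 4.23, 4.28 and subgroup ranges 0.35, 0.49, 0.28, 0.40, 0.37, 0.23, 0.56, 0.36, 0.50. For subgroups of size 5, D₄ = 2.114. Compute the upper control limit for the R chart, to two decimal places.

0.83

R̄ = (0.35 + 0.49 + 0.28 + 0.40 + 0.37 + 0.23 + 0.56 + 0.36 + 0.50) / 9 = 3.5400 / 9 = 0.3933
UCL_R = D₄·R̄ = 2.114 × 0.3933 = 0.8315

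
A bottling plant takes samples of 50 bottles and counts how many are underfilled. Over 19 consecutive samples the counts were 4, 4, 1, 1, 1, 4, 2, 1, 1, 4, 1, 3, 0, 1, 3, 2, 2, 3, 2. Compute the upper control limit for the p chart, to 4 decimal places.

p̄ = Σdᵢ / (k·n) = 40 / (19 × 50) = 0.04211
UCL = p̄ + 3·√(p̄(1−p̄)/n) = 0.04211 + 3 × √(0.04211×0.95789/50) = 0.04211 + 3 × 0.02840 = 0.12731

0.1273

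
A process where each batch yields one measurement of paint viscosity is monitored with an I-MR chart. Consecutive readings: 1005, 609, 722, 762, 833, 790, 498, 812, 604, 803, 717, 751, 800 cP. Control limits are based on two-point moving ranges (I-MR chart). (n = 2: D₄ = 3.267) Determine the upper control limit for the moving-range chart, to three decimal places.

Moving ranges: 396, 113, 40, 71, 43, 292, 314, 208, 199, 86, 34, 49; M̄R̄ = 1845.0000 / 12 = 153.7500
UCL_MR = D₄·M̄R̄ = 3.267 × 153.7500 = 502.3012

502.301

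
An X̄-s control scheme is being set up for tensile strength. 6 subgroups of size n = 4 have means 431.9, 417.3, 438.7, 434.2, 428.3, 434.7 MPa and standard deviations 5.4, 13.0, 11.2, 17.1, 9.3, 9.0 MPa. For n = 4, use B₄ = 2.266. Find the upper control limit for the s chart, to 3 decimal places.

24.548

s̄ = (5.4 + 13.0 + 11.2 + 17.1 + 9.3 + 9.0) / 6 = 10.8333
UCL_s = B₄·s̄ = 2.266 × 10.8333 = 24.5483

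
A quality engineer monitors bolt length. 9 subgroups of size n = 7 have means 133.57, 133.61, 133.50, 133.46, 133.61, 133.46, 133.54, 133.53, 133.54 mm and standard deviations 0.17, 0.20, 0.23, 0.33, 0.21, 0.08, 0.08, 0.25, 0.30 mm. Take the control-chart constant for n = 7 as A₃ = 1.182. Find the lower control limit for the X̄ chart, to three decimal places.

133.293

X̄̄ = (133.57 + 133.61 + 133.50 + 133.46 + 133.61 + 133.46 + 133.54 + 133.53 + 133.54) / 9 = 133.5356
s̄ = (0.17 + 0.20 + 0.23 + 0.33 + 0.21 + 0.08 + 0.08 + 0.25 + 0.30) / 9 = 0.2056
LCL = X̄̄ − A₃·s̄ = 133.5356 − 1.182 × 0.2056 = 133.2926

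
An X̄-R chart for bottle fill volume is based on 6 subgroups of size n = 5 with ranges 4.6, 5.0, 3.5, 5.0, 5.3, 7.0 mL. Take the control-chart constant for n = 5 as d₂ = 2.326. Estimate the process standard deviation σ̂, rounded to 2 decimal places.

R̄ = (4.6 + 5.0 + 3.5 + 5.0 + 5.3 + 7.0) / 6 = 5.0667
σ̂ = R̄ / d₂ = 5.0667 / 2.326 = 2.1783

2.18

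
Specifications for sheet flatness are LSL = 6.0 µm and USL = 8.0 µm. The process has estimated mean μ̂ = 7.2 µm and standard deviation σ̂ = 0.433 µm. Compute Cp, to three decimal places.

Cp = (USL − LSL) / (6σ̂) = (8.0 − 6.0) / (6 × 0.433) = 2.0000 / 2.5980 = 0.7698

0.770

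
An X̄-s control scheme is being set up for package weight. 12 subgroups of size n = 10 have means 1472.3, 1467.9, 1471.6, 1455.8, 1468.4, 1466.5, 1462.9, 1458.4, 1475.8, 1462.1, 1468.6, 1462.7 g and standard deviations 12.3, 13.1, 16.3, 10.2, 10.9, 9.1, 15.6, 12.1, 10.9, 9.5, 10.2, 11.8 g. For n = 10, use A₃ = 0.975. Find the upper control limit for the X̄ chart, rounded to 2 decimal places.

X̄̄ = (1472.3 + 1467.9 + 1471.6 + 1455.8 + 1468.4 + 1466.5 + 1462.9 + 1458.4 + 1475.8 + 1462.1 + 1468.6 + 1462.7) / 12 = 1466.0833
s̄ = (12.3 + 13.1 + 16.3 + 10.2 + 10.9 + 9.1 + 15.6 + 12.1 + 10.9 + 9.5 + 10.2 + 11.8) / 12 = 11.8333
UCL = X̄̄ + A₃·s̄ = 1466.0833 + 0.975 × 11.8333 = 1477.6208

1477.62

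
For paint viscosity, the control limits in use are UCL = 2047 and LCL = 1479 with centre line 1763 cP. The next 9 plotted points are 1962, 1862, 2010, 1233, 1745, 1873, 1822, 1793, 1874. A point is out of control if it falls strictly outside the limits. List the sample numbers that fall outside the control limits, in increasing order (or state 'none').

Compare each point to [1479, 2047]: sample 4 = 1233 < LCL.

4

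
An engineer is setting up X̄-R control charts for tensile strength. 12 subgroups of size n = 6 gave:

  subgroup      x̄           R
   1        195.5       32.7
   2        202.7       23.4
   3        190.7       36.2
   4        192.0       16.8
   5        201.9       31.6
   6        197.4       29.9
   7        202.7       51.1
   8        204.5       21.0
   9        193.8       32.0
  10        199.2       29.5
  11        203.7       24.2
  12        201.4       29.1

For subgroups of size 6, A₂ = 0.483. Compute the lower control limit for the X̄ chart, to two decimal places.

X̄̄ = (195.5 + 202.7 + 190.7 + 192.0 + 201.9 + 197.4 + 202.7 + 204.5 + 193.8 + 199.2 + 203.7 + 201.4) / 12 = 2385.5000 / 12 = 198.7917
R̄ = (32.7 + 23.4 + 36.2 + 16.8 + 31.6 + 29.9 + 51.1 + 21.0 + 32.0 + 29.5 + 24.2 + 29.1) / 12 = 357.5000 / 12 = 29.7917
LCL = X̄̄ − A₂·R̄ = 198.7917 − 0.483 × 29.7917 = 184.4023

184.40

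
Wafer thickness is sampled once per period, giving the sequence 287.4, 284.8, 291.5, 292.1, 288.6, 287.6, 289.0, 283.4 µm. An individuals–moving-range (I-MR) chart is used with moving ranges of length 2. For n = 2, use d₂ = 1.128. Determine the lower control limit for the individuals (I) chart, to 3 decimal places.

X̄ = (287.4 + 284.8 + 291.5 + 292.1 + 288.6 + 287.6 + 289.0 + 283.4) / 8 = 288.0500
Moving ranges: 2.6, 6.7, 0.6, 3.5, 1.0, 1.4, 5.6; M̄R̄ = 21.4000 / 7 = 3.0571
LCL = X̄ − 3·M̄R̄/d₂ = 288.0500 − 3 × 3.0571 / 1.128 = 279.9193

279.919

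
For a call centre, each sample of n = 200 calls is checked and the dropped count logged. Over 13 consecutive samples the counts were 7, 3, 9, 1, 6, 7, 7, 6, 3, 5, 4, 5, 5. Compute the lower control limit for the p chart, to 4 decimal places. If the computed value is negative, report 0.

p̄ = Σdᵢ / (k·n) = 68 / (13 × 200) = 0.02615
LCL = p̄ − 3·√(p̄(1−p̄)/n) = 0.02615 − 3 × 0.01128 = -0.00770 → 0 (negative, so LCL = 0)

0.0000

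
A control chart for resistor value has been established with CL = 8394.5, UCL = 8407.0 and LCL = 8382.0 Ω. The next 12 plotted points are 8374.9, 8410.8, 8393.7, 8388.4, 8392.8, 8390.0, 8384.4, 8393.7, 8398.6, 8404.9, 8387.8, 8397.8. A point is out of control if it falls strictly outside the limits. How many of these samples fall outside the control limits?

Compare each point to [8382.0, 8407.0]: sample 1 = 8374.9 < LCL; sample 2 = 8410.8 > UCL.

2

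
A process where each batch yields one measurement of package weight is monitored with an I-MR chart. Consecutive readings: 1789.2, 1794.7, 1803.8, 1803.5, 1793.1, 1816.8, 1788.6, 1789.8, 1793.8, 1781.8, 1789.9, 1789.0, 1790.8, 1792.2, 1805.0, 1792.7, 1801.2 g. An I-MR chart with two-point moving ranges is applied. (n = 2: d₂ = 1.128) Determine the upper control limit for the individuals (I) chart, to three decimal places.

X̄ = (1789.2 + 1794.7 + 1803.8 + 1803.5 + 1793.1 + 1816.8 + 1788.6 + 1789.8 + 1793.8 + 1781.8 + 1789.9 + 1789.0 + 1790.8 + 1792.2 + 1805.0 + 1792.7 + 1801.2) / 17 = 1795.0529
Moving ranges: 5.5, 9.1, 0.3, 10.4, 23.7, 28.2, 1.2, 4.0, 12.0, 8.1, 0.9, 1.8, 1.4, 12.8, 12.3, 8.5; M̄R̄ = 140.2000 / 16 = 8.7625
UCL = X̄ + 3·M̄R̄/d₂ = 1795.0529 + 3 × 8.7625 / 1.128 = 1818.3575

1818.357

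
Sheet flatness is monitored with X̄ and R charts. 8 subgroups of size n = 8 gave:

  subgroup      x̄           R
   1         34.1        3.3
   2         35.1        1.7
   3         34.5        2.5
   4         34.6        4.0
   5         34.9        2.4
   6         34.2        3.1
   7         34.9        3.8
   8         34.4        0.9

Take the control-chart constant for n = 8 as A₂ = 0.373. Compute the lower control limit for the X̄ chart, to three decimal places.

33.576

X̄̄ = (34.1 + 35.1 + 34.5 + 34.6 + 34.9 + 34.2 + 34.9 + 34.4) / 8 = 276.7000 / 8 = 34.5875
R̄ = (3.3 + 1.7 + 2.5 + 4.0 + 2.4 + 3.1 + 3.8 + 0.9) / 8 = 21.7000 / 8 = 2.7125
LCL = X̄̄ − A₂·R̄ = 34.5875 − 0.373 × 2.7125 = 33.5757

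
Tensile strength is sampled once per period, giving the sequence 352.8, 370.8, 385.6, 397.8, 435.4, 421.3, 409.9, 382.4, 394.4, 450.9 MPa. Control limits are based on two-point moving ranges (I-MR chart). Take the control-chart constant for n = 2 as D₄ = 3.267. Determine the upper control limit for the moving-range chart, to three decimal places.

74.088

Moving ranges: 18.0, 14.8, 12.2, 37.6, 14.1, 11.4, 27.5, 12.0, 56.5; M̄R̄ = 204.1000 / 9 = 22.6778
UCL_MR = D₄·M̄R̄ = 3.267 × 22.6778 = 74.0883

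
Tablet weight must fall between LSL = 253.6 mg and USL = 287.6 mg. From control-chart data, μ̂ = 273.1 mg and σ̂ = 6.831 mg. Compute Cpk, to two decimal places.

Cpu = (USL − μ̂) / (3σ̂) = (287.6 − 273.1) / (3 × 6.831) = 0.7076; Cpl = (μ̂ − LSL) / (3σ̂) = (273.1 − 253.6) / (3 × 6.831) = 0.9515; Cpk = min(Cpu, Cpl) = 0.7076

0.71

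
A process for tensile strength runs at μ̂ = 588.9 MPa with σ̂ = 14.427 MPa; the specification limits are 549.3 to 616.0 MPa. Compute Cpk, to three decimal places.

Cpu = (USL − μ̂) / (3σ̂) = (616.0 − 588.9) / (3 × 14.427) = 0.6261; Cpl = (μ̂ − LSL) / (3σ̂) = (588.9 − 549.3) / (3 × 14.427) = 0.9150; Cpk = min(Cpu, Cpl) = 0.6261

0.626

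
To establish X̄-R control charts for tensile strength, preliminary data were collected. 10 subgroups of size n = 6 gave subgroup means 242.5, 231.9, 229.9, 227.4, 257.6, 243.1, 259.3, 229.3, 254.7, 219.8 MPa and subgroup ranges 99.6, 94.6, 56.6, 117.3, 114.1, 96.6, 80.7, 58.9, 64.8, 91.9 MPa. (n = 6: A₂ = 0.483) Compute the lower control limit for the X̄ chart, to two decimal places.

197.28

X̄̄ = (242.5 + 231.9 + 229.9 + 227.4 + 257.6 + 243.1 + 259.3 + 229.3 + 254.7 + 219.8) / 10 = 2395.5000 / 10 = 239.5500
R̄ = (99.6 + 94.6 + 56.6 + 117.3 + 114.1 + 96.6 + 80.7 + 58.9 + 64.8 + 91.9) / 10 = 875.1000 / 10 = 87.5100
LCL = X̄̄ − A₂·R̄ = 239.5500 − 0.483 × 87.5100 = 197.2827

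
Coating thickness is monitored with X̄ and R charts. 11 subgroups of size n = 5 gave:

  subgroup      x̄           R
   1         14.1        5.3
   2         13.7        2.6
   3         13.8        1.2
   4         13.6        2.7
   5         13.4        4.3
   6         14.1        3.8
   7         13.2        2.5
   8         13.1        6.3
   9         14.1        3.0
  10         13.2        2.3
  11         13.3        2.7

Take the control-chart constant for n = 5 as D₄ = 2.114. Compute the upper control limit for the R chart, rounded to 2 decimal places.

R̄ = (5.3 + 2.6 + 1.2 + 2.7 + 4.3 + 3.8 + 2.5 + 6.3 + 3.0 + 2.3 + 2.7) / 11 = 36.7000 / 11 = 3.3364
UCL_R = D₄·R̄ = 2.114 × 3.3364 = 7.0531

7.05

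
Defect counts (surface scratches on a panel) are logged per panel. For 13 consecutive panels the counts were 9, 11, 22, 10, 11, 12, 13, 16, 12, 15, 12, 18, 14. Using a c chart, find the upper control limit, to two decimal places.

c̄ = (9 + 11 + 22 + 10 + 11 + 12 + 13 + 16 + 12 + 15 + 12 + 18 + 14) / 13 = 175 / 13 = 13.4615
UCL = c̄ + 3√c̄ = 13.4615 + 3 × √13.4615 = 13.4615 + 3 × 3.6690 = 24.4685

24.47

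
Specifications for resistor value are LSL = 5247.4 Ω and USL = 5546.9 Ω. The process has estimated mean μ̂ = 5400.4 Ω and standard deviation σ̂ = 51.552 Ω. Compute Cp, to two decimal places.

Cp = (USL − LSL) / (6σ̂) = (5546.9 − 5247.4) / (6 × 51.552) = 299.5000 / 309.3120 = 0.9683

0.97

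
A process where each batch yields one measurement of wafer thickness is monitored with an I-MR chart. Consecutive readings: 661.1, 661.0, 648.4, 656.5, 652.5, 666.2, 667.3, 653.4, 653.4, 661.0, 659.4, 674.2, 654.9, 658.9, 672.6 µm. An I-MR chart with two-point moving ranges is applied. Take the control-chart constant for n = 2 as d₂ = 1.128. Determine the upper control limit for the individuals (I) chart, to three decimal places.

X̄ = (661.1 + 661.0 + 648.4 + 656.5 + 652.5 + 666.2 + 667.3 + 653.4 + 653.4 + 661.0 + 659.4 + 674.2 + 654.9 + 658.9 + 672.6) / 15 = 660.0533
Moving ranges: 0.1, 12.6, 8.1, 4.0, 13.7, 1.1, 13.9, 0.0, 7.6, 1.6, 14.8, 19.3, 4.0, 13.7; M̄R̄ = 114.5000 / 14 = 8.1786
UCL = X̄ + 3·M̄R̄/d₂ = 660.0533 + 3 × 8.1786 / 1.128 = 681.8049

681.805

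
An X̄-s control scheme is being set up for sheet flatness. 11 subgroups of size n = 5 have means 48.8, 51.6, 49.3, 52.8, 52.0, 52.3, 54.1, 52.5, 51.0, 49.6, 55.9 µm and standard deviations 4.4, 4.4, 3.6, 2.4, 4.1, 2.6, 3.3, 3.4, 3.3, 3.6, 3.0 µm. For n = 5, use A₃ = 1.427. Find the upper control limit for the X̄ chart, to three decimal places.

X̄̄ = (48.8 + 51.6 + 49.3 + 52.8 + 52.0 + 52.3 + 54.1 + 52.5 + 51.0 + 49.6 + 55.9) / 11 = 51.8091
s̄ = (4.4 + 4.4 + 3.6 + 2.4 + 4.1 + 2.6 + 3.3 + 3.4 + 3.3 + 3.6 + 3.0) / 11 = 3.4636
UCL = X̄̄ + A₃·s̄ = 51.8091 + 1.427 × 3.4636 = 56.7517

56.752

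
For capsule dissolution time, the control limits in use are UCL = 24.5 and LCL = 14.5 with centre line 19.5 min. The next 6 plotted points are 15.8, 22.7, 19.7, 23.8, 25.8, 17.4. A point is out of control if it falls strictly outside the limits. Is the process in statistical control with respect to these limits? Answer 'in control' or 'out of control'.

out of control

Compare each point to [14.5, 24.5]: sample 5 = 25.8 > UCL.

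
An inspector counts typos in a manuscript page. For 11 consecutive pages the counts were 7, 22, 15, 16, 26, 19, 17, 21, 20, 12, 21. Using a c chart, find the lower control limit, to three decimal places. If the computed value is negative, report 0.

c̄ = (7 + 22 + 15 + 16 + 26 + 19 + 17 + 21 + 20 + 12 + 21) / 11 = 196 / 11 = 17.8182
LCL = c̄ − 3√c̄ = 17.8182 − 3 × 4.2212 = 5.1547

5.155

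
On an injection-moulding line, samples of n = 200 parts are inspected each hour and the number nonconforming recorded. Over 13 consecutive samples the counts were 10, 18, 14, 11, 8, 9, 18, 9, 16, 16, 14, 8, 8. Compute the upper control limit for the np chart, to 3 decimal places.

22.397

p̄ = Σdᵢ / (k·n) = 159 / (13 × 200) = 0.06115
UCL = np̄ + 3·√(np̄(1−p̄)) = 12.2308 + 3 × √(12.2308×0.93885) = 12.2308 + 3 × 3.3886 = 22.3967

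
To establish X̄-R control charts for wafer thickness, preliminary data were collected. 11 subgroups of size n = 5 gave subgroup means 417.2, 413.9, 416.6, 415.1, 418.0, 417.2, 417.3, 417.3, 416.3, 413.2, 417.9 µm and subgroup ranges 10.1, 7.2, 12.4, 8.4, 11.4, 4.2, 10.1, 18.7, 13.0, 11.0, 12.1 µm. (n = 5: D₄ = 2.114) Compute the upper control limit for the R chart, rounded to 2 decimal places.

R̄ = (10.1 + 7.2 + 12.4 + 8.4 + 11.4 + 4.2 + 10.1 + 18.7 + 13.0 + 11.0 + 12.1) / 11 = 118.6000 / 11 = 10.7818
UCL_R = D₄·R̄ = 2.114 × 10.7818 = 22.7928

22.79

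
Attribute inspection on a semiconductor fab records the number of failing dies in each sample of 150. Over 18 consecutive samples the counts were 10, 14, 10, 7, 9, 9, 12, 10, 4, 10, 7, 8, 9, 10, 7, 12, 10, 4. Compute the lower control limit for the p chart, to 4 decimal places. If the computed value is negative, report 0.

p̄ = Σdᵢ / (k·n) = 162 / (18 × 150) = 0.06000
LCL = p̄ − 3·√(p̄(1−p̄)/n) = 0.06000 − 3 × 0.01939 = 0.00183

0.0018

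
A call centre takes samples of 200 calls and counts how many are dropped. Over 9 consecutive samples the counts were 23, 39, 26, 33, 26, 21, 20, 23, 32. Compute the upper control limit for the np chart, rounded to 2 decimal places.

p̄ = Σdᵢ / (k·n) = 243 / (9 × 200) = 0.13500
UCL = np̄ + 3·√(np̄(1−p̄)) = 27.0000 + 3 × √(27.0000×0.86500) = 27.0000 + 3 × 4.8327 = 41.4981

41.50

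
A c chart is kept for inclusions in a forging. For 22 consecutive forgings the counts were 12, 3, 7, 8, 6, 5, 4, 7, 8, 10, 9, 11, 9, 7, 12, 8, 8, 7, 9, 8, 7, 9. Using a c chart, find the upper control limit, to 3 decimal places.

c̄ = (12 + 3 + 7 + 8 + 6 + 5 + 4 + 7 + 8 + 10 + 9 + 11 + 9 + 7 + 12 + 8 + 8 + 7 + 9 + 8 + 7 + 9) / 22 = 174 / 22 = 7.9091
UCL = c̄ + 3√c̄ = 7.9091 + 3 × √7.9091 = 7.9091 + 3 × 2.8123 = 16.3460

16.346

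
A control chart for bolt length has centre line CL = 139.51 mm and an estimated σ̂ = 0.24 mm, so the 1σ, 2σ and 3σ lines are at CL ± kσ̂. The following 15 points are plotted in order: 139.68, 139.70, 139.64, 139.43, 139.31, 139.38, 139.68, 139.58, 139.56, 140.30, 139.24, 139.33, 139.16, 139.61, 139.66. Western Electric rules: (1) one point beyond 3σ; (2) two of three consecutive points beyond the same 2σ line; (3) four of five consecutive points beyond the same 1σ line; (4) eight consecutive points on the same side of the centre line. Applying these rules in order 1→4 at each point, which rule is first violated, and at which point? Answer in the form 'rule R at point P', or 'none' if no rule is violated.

Zone of each point (C = within 1σ̂, B = 1σ̂–2σ̂, A = 2σ̂–3σ̂, * = beyond 3σ̂; sign = side of CL): 1:+C, 2:+C, 3:+C, 4:-C, 5:-C, 6:-C, 7:+C, 8:+C, 9:+C, 10:+*, 11:-B, 12:-C, 13:-B, 14:+C, 15:+C
Rule 1 (one point beyond the 3σ limits) is satisfied at point 10.

rule 1 at point 10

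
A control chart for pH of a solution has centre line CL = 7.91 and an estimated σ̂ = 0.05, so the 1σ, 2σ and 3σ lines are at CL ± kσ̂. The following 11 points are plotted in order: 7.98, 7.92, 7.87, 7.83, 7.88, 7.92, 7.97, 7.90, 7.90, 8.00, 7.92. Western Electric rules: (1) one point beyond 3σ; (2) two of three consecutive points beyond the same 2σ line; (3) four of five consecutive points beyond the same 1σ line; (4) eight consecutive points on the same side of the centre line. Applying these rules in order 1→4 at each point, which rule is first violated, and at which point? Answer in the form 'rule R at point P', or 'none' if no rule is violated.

none

Zone of each point (C = within 1σ̂, B = 1σ̂–2σ̂, A = 2σ̂–3σ̂, * = beyond 3σ̂; sign = side of CL): 1:+B, 2:+C, 3:-C, 4:-B, 5:-C, 6:+C, 7:+B, 8:-C, 9:-C, 10:+B, 11:+C
No rule fires across all 11 points.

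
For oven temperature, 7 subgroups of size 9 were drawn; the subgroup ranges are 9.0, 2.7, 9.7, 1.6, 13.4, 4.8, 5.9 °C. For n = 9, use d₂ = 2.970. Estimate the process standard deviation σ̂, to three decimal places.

R̄ = (9.0 + 2.7 + 9.7 + 1.6 + 13.4 + 4.8 + 5.9) / 7 = 6.7286
σ̂ = R̄ / d₂ = 6.7286 / 2.970 = 2.2655

2.266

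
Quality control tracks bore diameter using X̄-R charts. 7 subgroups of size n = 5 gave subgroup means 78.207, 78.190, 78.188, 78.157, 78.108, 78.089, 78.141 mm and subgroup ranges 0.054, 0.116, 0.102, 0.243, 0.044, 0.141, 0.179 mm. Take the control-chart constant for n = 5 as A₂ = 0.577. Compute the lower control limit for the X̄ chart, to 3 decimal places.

78.082

X̄̄ = (78.207 + 78.190 + 78.188 + 78.157 + 78.108 + 78.089 + 78.141) / 7 = 547.0800 / 7 = 78.1543
R̄ = (0.054 + 0.116 + 0.102 + 0.243 + 0.044 + 0.141 + 0.179) / 7 = 0.8790 / 7 = 0.1256
LCL = X̄̄ − A₂·R̄ = 78.1543 − 0.577 × 0.1256 = 78.0818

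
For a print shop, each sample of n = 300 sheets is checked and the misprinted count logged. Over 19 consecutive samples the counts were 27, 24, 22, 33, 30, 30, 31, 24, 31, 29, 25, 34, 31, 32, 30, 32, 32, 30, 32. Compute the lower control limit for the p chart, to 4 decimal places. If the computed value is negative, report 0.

p̄ = Σdᵢ / (k·n) = 559 / (19 × 300) = 0.09807
LCL = p̄ − 3·√(p̄(1−p̄)/n) = 0.09807 − 3 × 0.01717 = 0.04656

0.0466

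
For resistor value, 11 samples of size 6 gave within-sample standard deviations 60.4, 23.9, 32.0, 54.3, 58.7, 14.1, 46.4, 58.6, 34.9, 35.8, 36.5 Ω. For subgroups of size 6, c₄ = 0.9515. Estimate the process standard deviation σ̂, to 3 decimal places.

43.529

s̄ = (60.4 + 23.9 + 32.0 + 54.3 + 58.7 + 14.1 + 46.4 + 58.6 + 34.9 + 35.8 + 36.5) / 11 = 41.4182
σ̂ = s̄ / c₄ = 41.4182 / 0.9515 = 43.5294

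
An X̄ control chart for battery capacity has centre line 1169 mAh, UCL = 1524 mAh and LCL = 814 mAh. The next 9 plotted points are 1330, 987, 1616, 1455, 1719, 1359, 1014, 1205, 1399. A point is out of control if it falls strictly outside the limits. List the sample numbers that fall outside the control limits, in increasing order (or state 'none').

3, 5

Compare each point to [814, 1524]: sample 3 = 1616 > UCL; sample 5 = 1719 > UCL.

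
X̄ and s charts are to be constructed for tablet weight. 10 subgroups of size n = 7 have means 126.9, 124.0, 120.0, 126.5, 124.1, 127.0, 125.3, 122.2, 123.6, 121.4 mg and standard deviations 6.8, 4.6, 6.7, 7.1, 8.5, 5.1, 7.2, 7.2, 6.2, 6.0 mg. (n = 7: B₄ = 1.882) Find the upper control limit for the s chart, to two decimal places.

s̄ = (6.8 + 4.6 + 6.7 + 7.1 + 8.5 + 5.1 + 7.2 + 7.2 + 6.2 + 6.0) / 10 = 6.5400
UCL_s = B₄·s̄ = 1.882 × 6.5400 = 12.3083

12.31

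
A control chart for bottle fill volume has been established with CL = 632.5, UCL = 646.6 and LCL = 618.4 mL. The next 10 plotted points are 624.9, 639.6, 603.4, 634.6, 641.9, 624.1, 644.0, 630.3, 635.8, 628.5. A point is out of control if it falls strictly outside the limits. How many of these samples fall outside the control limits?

1

Compare each point to [618.4, 646.6]: sample 3 = 603.4 < LCL.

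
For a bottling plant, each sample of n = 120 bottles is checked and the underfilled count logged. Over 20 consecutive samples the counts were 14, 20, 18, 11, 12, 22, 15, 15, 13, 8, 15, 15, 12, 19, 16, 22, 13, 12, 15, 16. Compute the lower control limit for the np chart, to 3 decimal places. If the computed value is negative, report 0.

4.235

p̄ = Σdᵢ / (k·n) = 303 / (20 × 120) = 0.12625
LCL = np̄ − 3·√(np̄(1−p̄)) = 15.1500 − 3 × 3.6383 = 4.2351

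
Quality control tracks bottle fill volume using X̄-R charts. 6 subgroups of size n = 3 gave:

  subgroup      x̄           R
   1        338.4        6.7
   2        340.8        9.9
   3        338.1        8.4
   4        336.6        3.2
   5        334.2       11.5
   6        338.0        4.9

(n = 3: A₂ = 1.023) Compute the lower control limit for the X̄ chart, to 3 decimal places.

330.079

X̄̄ = (338.4 + 340.8 + 338.1 + 336.6 + 334.2 + 338.0) / 6 = 2026.1000 / 6 = 337.6833
R̄ = (6.7 + 9.9 + 8.4 + 3.2 + 11.5 + 4.9) / 6 = 44.6000 / 6 = 7.4333
LCL = X̄̄ − A₂·R̄ = 337.6833 − 1.023 × 7.4333 = 330.0790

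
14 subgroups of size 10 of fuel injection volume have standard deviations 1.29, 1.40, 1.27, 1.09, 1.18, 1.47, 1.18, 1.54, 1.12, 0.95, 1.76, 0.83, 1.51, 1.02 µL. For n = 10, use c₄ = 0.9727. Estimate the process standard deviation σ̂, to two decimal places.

1.29

s̄ = (1.29 + 1.40 + 1.27 + 1.09 + 1.18 + 1.47 + 1.18 + 1.54 + 1.12 + 0.95 + 1.76 + 0.83 + 1.51 + 1.02) / 14 = 1.2579
σ̂ = s̄ / c₄ = 1.2579 / 0.9727 = 1.2932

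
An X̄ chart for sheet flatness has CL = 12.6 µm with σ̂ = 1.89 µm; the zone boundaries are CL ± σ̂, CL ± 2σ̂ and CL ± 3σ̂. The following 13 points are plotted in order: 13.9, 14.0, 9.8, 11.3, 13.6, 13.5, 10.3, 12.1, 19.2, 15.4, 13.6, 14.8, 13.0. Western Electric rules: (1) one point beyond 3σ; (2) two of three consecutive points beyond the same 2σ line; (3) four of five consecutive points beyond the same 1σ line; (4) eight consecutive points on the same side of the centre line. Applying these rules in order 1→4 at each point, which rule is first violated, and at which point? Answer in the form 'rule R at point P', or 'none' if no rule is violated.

Zone of each point (C = within 1σ̂, B = 1σ̂–2σ̂, A = 2σ̂–3σ̂, * = beyond 3σ̂; sign = side of CL): 1:+C, 2:+C, 3:-B, 4:-C, 5:+C, 6:+C, 7:-B, 8:-C, 9:+*, 10:+B, 11:+C, 12:+B, 13:+C
Rule 1 (one point beyond the 3σ limits) is satisfied at point 9.

rule 1 at point 9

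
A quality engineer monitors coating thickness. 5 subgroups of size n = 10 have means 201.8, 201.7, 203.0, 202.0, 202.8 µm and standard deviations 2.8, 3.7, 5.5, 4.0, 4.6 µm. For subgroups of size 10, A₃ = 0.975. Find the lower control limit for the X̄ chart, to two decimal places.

198.24

X̄̄ = (201.8 + 201.7 + 203.0 + 202.0 + 202.8) / 5 = 202.2600
s̄ = (2.8 + 3.7 + 5.5 + 4.0 + 4.6) / 5 = 4.1200
LCL = X̄̄ − A₃·s̄ = 202.2600 − 0.975 × 4.1200 = 198.2430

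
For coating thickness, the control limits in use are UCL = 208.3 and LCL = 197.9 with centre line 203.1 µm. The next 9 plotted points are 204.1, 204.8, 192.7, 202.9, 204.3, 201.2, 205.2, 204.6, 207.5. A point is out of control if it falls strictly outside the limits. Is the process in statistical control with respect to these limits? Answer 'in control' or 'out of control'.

out of control

Compare each point to [197.9, 208.3]: sample 3 = 192.7 < LCL.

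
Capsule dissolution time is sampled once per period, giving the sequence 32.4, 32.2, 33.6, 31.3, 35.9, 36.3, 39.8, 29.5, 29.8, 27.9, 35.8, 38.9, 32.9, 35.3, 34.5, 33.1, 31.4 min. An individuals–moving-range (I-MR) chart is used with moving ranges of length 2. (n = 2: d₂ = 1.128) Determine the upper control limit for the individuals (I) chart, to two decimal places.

41.58

X̄ = (32.4 + 32.2 + 33.6 + 31.3 + 35.9 + 36.3 + 39.8 + 29.5 + 29.8 + 27.9 + 35.8 + 38.9 + 32.9 + 35.3 + 34.5 + 33.1 + 31.4) / 17 = 33.5647
Moving ranges: 0.2, 1.4, 2.3, 4.6, 0.4, 3.5, 10.3, 0.3, 1.9, 7.9, 3.1, 6.0, 2.4, 0.8, 1.4, 1.7; M̄R̄ = 48.2000 / 16 = 3.0125
UCL = X̄ + 3·M̄R̄/d₂ = 33.5647 + 3 × 3.0125 / 1.128 = 41.5767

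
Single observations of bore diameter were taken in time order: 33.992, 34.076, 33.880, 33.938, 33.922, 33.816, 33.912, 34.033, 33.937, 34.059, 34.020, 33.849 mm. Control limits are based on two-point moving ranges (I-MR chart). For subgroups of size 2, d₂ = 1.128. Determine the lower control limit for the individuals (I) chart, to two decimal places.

33.69

X̄ = (33.992 + 34.076 + 33.880 + 33.938 + 33.922 + 33.816 + 33.912 + 34.033 + 33.937 + 34.059 + 34.020 + 33.849) / 12 = 33.9528
Moving ranges: 0.084, 0.196, 0.058, 0.016, 0.106, 0.096, 0.121, 0.096, 0.122, 0.039, 0.171; M̄R̄ = 1.1050 / 11 = 0.1005
LCL = X̄ − 3·M̄R̄/d₂ = 33.9528 − 3 × 0.1005 / 1.128 = 33.6857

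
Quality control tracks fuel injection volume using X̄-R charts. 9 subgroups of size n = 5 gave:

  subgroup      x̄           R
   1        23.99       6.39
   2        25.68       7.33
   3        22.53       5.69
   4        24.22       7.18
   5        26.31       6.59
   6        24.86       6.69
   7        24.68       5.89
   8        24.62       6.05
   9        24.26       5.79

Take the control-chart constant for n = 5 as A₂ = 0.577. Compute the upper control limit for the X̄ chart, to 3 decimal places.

28.265

X̄̄ = (23.99 + 25.68 + 22.53 + 24.22 + 26.31 + 24.86 + 24.68 + 24.62 + 24.26) / 9 = 221.1500 / 9 = 24.5722
R̄ = (6.39 + 7.33 + 5.69 + 7.18 + 6.59 + 6.69 + 5.89 + 6.05 + 5.79) / 9 = 57.6000 / 9 = 6.4000
UCL = X̄̄ + A₂·R̄ = 24.5722 + 0.577 × 6.4000 = 28.2650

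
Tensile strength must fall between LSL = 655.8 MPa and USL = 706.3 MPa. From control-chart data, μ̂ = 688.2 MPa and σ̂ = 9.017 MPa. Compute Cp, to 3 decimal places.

Cp = (USL − LSL) / (6σ̂) = (706.3 − 655.8) / (6 × 9.017) = 50.5000 / 54.1020 = 0.9334

0.933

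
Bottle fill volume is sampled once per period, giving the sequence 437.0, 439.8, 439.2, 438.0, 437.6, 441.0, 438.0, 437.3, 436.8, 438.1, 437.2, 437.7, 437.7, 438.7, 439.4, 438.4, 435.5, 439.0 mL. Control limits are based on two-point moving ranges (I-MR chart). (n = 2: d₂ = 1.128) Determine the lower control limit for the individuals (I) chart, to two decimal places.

X̄ = (437.0 + 439.8 + 439.2 + 438.0 + 437.6 + 441.0 + 438.0 + 437.3 + 436.8 + 438.1 + 437.2 + 437.7 + 437.7 + 438.7 + 439.4 + 438.4 + 435.5 + 439.0) / 18 = 438.1333
Moving ranges: 2.8, 0.6, 1.2, 0.4, 3.4, 3.0, 0.7, 0.5, 1.3, 0.9, 0.5, 0.0, 1.0, 0.7, 1.0, 2.9, 3.5; M̄R̄ = 24.4000 / 17 = 1.4353
LCL = X̄ − 3·M̄R̄/d₂ = 438.1333 − 3 × 1.4353 / 1.128 = 434.3161

434.32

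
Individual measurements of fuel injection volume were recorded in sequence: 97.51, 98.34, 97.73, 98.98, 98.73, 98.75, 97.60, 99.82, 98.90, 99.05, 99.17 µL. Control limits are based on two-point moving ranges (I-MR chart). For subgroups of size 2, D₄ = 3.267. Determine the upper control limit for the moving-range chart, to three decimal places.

Moving ranges: 0.83, 0.61, 1.25, 0.25, 0.02, 1.15, 2.22, 0.92, 0.15, 0.12; M̄R̄ = 7.5200 / 10 = 0.7520
UCL_MR = D₄·M̄R̄ = 3.267 × 0.7520 = 2.4568

2.457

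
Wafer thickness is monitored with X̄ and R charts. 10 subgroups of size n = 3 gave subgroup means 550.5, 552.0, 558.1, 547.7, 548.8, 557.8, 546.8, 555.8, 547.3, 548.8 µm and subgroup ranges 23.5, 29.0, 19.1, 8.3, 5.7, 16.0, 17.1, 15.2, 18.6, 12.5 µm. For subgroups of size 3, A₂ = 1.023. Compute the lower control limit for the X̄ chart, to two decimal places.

X̄̄ = (550.5 + 552.0 + 558.1 + 547.7 + 548.8 + 557.8 + 546.8 + 555.8 + 547.3 + 548.8) / 10 = 5513.6000 / 10 = 551.3600
R̄ = (23.5 + 29.0 + 19.1 + 8.3 + 5.7 + 16.0 + 17.1 + 15.2 + 18.6 + 12.5) / 10 = 165.0000 / 10 = 16.5000
LCL = X̄̄ − A₂·R̄ = 551.3600 − 1.023 × 16.5000 = 534.4805

534.48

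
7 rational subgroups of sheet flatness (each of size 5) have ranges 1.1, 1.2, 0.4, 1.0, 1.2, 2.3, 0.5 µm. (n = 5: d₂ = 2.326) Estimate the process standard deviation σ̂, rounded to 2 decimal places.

R̄ = (1.1 + 1.2 + 0.4 + 1.0 + 1.2 + 2.3 + 0.5) / 7 = 1.1000
σ̂ = R̄ / d₂ = 1.1000 / 2.326 = 0.4729

0.47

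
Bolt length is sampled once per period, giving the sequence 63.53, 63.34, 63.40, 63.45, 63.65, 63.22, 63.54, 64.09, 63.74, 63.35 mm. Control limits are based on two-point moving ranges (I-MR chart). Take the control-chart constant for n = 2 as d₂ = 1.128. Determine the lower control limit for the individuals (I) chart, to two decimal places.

62.78

X̄ = (63.53 + 63.34 + 63.40 + 63.45 + 63.65 + 63.22 + 63.54 + 64.09 + 63.74 + 63.35) / 10 = 63.5310
Moving ranges: 0.19, 0.06, 0.05, 0.20, 0.43, 0.32, 0.55, 0.35, 0.39; M̄R̄ = 2.5400 / 9 = 0.2822
LCL = X̄ − 3·M̄R̄/d₂ = 63.5310 − 3 × 0.2822 / 1.128 = 62.7804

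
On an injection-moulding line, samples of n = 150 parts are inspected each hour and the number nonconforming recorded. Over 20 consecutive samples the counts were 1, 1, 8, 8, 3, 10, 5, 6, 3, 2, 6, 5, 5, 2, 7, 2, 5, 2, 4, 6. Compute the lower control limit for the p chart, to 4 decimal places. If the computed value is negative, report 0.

p̄ = Σdᵢ / (k·n) = 91 / (20 × 150) = 0.03033
LCL = p̄ − 3·√(p̄(1−p̄)/n) = 0.03033 − 3 × 0.01400 = -0.01168 → 0 (negative, so LCL = 0)

0.0000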